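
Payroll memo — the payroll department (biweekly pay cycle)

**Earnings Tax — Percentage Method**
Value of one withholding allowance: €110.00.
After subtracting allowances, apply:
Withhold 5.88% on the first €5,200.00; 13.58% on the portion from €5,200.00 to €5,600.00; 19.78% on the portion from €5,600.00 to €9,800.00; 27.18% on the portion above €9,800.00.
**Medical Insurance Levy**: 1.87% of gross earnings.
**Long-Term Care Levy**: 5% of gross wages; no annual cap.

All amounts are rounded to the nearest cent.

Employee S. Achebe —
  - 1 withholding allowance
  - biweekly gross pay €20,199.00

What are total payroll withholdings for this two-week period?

€5,375.06

Earnings Tax: taxable = €20,199.00 − 1×€110.00 = €20,089.00
  €1,190.84 + 27.18% × (€20,089.00 − €9,800.00) = €1,190.84 + 27.18% × €10,289.00 = €3,987.39
Medical Insurance Levy: 1.87% × €20,199.00 = €377.72
Long-Term Care Levy: 5% × €20,199.00 = €1,009.95
Total: €3,987.39 + €377.72 + €1,009.95 = €5,375.06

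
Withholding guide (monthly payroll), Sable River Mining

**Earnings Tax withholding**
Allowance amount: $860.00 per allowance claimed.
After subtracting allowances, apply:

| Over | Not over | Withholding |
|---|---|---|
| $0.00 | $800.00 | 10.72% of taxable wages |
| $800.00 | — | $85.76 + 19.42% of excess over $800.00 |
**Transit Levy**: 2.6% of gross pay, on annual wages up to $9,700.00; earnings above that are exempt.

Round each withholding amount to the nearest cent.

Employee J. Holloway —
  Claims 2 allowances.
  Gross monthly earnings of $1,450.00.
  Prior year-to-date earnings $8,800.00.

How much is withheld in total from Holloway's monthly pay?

Earnings Tax: taxable = $1,450.00 − 2×$860.00 = $-270.00
  Taxable ≤ 0 → $0.00
Transit Levy: cap $9,700.00 − YTD $8,800.00 = $900.00 subject; 2.6% × $900.00 = $23.40
Total: $0.00 + $23.40 = $23.40

$23.40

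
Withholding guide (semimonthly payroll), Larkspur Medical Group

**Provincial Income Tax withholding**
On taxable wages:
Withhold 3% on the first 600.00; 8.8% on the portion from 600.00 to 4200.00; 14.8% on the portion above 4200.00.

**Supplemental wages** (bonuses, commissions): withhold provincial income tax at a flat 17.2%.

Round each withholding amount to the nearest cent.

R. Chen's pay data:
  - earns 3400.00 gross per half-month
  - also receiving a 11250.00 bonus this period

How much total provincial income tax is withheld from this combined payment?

2199.40

Provincial Income Tax: taxable = 3400.00
  18.00 + 8.8% × (3400.00 − 600.00) = 18.00 + 8.8% × 2800.00 = 264.40
Supplemental (17.2% flat on bonus): 17.2% × 11250.00 = 1935.00
Total provincial income tax: 264.40 + 1935.00 = 2199.40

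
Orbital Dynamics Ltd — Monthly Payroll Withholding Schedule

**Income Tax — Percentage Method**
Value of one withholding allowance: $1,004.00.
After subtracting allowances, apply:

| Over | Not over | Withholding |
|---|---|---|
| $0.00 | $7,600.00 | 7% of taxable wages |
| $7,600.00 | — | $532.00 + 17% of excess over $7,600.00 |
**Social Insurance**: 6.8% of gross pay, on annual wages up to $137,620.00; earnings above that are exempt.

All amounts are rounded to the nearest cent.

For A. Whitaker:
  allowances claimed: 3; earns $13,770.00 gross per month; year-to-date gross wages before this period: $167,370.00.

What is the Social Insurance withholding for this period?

$0.00

Social Insurance: YTD $167,370.00 ≥ cap $137,620.00 → $0.00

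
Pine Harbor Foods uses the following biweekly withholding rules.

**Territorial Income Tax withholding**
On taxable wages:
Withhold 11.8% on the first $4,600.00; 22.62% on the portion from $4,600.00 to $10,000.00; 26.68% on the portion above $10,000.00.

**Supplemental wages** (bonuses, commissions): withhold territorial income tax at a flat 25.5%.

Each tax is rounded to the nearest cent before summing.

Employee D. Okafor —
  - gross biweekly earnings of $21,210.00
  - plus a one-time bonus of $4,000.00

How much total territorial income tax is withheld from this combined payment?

$5,775.11

Territorial Income Tax: taxable = $21,210.00
  $1,764.28 + 26.68% × ($21,210.00 − $10,000.00) = $1,764.28 + 26.68% × $11,210.00 = $4,755.11
Supplemental (25.5% flat on bonus): 25.5% × $4,000.00 = $1,020.00
Total territorial income tax: $4,755.11 + $1,020.00 = $5,775.11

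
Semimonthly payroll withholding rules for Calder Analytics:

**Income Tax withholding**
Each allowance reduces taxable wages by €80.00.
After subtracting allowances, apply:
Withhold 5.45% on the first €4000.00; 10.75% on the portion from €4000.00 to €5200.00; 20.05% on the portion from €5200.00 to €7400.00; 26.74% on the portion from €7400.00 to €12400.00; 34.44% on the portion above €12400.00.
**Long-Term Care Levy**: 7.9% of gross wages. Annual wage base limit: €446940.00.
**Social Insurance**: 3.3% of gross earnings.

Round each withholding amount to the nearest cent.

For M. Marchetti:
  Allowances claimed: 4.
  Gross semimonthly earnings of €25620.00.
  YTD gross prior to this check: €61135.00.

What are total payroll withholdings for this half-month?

€9437.30

Income Tax: taxable = €25620.00 − 4×€80.00 = €25300.00
  €2125.10 + 34.44% × (€25300.00 − €12400.00) = €2125.10 + 34.44% × €12900.00 = €6567.86
Long-Term Care Levy: 7.9% × €25620.00 = €2023.98
Social Insurance: 3.3% × €25620.00 = €845.46
Total: €6567.86 + €2023.98 + €845.46 = €9437.30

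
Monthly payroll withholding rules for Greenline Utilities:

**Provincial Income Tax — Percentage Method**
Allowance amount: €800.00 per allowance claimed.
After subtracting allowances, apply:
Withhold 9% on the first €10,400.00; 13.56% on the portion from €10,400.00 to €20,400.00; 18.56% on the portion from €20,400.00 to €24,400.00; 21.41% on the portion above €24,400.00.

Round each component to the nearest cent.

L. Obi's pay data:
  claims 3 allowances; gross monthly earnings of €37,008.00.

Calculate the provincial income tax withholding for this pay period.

Provincial Income Tax: taxable = €37,008.00 − 3×€800.00 = €34,608.00
  €3,034.40 + 21.41% × (€34,608.00 − €24,400.00) = €3,034.40 + 21.41% × €10,208.00 = €5,219.93

€5,219.93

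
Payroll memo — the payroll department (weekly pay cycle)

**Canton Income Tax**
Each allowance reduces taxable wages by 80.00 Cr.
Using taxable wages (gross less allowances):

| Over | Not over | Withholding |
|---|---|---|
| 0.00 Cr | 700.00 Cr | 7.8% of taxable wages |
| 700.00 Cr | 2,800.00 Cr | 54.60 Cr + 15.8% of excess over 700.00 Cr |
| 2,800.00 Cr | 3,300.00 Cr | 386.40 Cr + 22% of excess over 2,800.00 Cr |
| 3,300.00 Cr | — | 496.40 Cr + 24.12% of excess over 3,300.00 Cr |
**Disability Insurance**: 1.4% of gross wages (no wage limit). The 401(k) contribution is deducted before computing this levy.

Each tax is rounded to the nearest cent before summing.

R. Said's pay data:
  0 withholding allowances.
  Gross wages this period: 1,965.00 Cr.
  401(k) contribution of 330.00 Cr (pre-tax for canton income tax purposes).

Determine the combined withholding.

225.22 Cr

Canton Income Tax: taxable = 1,965.00 Cr − 330.00 Cr = 1,635.00 Cr
  54.60 Cr + 15.8% × (1,635.00 Cr − 700.00 Cr) = 54.60 Cr + 15.8% × 935.00 Cr = 202.33 Cr
Disability Insurance: 1.4% × 1,635.00 Cr = 22.89 Cr
Total: 202.33 Cr + 22.89 Cr = 225.22 Cr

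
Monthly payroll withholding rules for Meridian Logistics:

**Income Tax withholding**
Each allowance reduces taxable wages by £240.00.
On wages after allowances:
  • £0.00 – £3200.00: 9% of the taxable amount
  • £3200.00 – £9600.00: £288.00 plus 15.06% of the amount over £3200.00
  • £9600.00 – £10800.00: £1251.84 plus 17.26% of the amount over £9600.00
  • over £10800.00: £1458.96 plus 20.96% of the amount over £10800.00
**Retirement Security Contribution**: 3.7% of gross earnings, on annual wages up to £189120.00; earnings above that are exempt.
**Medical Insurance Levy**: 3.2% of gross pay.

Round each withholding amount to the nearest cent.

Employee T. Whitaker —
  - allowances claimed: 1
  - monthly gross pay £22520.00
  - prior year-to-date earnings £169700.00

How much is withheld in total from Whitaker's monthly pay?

£5304.35

Income Tax: taxable = £22520.00 − 1×£240.00 = £22280.00
  £1458.96 + 20.96% × (£22280.00 − £10800.00) = £1458.96 + 20.96% × £11480.00 = £3865.17
Retirement Security Contribution: cap £189120.00 − YTD £169700.00 = £19420.00 subject; 3.7% × £19420.00 = £718.54
Medical Insurance Levy: 3.2% × £22520.00 = £720.64
Total: £3865.17 + £718.54 + £720.64 = £5304.35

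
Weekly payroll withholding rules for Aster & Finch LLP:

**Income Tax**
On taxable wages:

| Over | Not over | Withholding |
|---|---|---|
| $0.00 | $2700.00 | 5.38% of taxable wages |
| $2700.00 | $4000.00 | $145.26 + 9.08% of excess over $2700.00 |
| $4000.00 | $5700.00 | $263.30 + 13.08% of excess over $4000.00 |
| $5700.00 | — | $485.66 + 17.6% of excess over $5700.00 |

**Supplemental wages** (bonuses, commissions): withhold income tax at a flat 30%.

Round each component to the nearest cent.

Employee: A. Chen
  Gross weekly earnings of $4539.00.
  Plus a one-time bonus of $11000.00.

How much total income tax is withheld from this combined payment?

$3633.80

Income Tax: taxable = $4539.00
  $263.30 + 13.08% × ($4539.00 − $4000.00) = $263.30 + 13.08% × $539.00 = $333.80
Supplemental (30% flat on bonus): 30% × $11000.00 = $3300.00
Total income tax: $333.80 + $3300.00 = $3633.80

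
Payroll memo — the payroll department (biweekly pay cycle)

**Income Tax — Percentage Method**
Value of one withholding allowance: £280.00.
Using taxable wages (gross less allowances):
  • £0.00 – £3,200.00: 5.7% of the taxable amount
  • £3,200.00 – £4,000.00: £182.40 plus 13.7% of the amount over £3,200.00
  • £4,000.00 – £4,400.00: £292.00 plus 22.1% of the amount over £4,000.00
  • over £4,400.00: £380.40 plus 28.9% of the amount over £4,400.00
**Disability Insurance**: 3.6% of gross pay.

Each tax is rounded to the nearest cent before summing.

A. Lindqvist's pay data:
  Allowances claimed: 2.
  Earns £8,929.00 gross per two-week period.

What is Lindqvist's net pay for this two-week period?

Income Tax: taxable = £8,929.00 − 2×£280.00 = £8,369.00
  £380.40 + 28.9% × (£8,369.00 − £4,400.00) = £380.40 + 28.9% × £3,969.00 = £1,527.44
Disability Insurance: 3.6% × £8,929.00 = £321.44
Total withheld: £1,527.44 + £321.44 = £1,848.88
Net pay: £8,929.00 − £1,848.88 = £7,080.12

£7,080.12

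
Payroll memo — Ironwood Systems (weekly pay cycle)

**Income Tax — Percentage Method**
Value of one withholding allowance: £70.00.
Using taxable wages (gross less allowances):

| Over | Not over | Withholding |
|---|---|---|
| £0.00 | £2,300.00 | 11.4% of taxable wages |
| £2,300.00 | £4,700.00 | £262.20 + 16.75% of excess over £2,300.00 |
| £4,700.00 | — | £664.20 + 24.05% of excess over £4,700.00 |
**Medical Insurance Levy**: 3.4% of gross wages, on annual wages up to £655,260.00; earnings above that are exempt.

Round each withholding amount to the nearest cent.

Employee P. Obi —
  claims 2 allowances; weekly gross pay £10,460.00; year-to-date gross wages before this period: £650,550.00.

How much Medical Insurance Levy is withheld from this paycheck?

Medical Insurance Levy: cap £655,260.00 − YTD £650,550.00 = £4,710.00 subject; 3.4% × £4,710.00 = £160.14

£160.14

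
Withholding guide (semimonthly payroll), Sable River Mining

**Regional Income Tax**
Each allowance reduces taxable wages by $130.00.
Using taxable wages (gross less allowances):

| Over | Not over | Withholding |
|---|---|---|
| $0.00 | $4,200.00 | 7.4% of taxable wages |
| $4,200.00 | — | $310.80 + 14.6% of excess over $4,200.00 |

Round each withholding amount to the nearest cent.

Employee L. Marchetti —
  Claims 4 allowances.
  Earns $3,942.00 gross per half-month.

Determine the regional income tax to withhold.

$253.23

Regional Income Tax: taxable = $3,942.00 − 4×$130.00 = $3,422.00
  7.4% × $3,422.00 = $253.23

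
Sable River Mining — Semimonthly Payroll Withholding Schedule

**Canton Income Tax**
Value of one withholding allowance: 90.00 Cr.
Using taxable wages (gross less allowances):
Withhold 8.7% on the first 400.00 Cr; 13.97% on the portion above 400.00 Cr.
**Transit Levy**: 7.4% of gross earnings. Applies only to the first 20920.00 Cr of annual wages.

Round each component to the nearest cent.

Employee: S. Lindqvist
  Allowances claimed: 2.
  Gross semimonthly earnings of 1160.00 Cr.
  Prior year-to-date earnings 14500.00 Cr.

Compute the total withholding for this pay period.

Canton Income Tax: taxable = 1160.00 Cr − 2×90.00 Cr = 980.00 Cr
  34.80 Cr + 13.97% × (980.00 Cr − 400.00 Cr) = 34.80 Cr + 13.97% × 580.00 Cr = 115.83 Cr
Transit Levy: 7.4% × 1160.00 Cr = 85.84 Cr
Total: 115.83 Cr + 85.84 Cr = 201.67 Cr

201.67 Cr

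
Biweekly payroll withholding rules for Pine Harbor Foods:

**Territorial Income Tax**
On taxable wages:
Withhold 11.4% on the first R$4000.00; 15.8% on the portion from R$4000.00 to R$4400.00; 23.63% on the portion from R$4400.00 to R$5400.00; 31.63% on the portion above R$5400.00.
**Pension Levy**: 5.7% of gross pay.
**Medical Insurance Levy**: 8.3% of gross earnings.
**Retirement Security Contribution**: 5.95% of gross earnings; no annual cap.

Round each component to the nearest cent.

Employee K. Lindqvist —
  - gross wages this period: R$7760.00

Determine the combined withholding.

Territorial Income Tax: taxable = R$7760.00
  R$755.50 + 31.63% × (R$7760.00 − R$5400.00) = R$755.50 + 31.63% × R$2360.00 = R$1501.97
Pension Levy: 5.7% × R$7760.00 = R$442.32
Medical Insurance Levy: 8.3% × R$7760.00 = R$644.08
Retirement Security Contribution: 5.95% × R$7760.00 = R$461.72
Total: R$1501.97 + R$442.32 + R$644.08 + R$461.72 = R$3050.09

R$3050.09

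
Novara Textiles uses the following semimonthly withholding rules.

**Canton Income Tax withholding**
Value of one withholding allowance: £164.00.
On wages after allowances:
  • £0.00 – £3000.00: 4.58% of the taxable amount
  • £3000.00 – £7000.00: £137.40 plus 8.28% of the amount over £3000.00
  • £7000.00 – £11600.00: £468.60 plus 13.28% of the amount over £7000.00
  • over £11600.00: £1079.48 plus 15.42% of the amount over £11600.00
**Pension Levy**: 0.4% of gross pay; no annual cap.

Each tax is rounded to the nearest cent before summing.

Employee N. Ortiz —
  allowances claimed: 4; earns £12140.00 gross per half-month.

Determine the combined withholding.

Canton Income Tax: taxable = £12140.00 − 4×£164.00 = £11484.00
  £468.60 + 13.28% × (£11484.00 − £7000.00) = £468.60 + 13.28% × £4484.00 = £1064.08
Pension Levy: 0.4% × £12140.00 = £48.56
Total: £1064.08 + £48.56 = £1112.64

£1112.64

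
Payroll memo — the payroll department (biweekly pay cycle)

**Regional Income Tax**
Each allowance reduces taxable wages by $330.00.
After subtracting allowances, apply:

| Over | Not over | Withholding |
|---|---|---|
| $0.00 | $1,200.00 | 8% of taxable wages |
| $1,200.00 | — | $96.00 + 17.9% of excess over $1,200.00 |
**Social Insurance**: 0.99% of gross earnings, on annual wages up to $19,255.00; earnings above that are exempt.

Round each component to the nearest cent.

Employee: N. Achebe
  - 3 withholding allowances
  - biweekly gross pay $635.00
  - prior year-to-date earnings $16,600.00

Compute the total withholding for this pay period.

$6.29

Regional Income Tax: taxable = $635.00 − 3×$330.00 = $-355.00
  Taxable ≤ 0 → $0.00
Social Insurance: 0.99% × $635.00 = $6.29
Total: $0.00 + $6.29 = $6.29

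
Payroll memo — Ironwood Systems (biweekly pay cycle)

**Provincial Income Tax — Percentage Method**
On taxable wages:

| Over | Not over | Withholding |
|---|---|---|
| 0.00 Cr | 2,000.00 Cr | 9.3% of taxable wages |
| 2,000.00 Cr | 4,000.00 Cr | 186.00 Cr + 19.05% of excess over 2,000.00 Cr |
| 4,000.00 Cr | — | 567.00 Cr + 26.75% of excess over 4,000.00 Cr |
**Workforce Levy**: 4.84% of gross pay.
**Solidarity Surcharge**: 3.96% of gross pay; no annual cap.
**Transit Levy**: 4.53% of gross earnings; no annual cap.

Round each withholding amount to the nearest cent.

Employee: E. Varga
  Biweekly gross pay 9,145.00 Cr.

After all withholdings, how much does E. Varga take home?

5,982.68 Cr

Provincial Income Tax: taxable = 9,145.00 Cr
  567.00 Cr + 26.75% × (9,145.00 Cr − 4,000.00 Cr) = 567.00 Cr + 26.75% × 5,145.00 Cr = 1,943.29 Cr
Workforce Levy: 4.84% × 9,145.00 Cr = 442.62 Cr
Solidarity Surcharge: 3.96% × 9,145.00 Cr = 362.14 Cr
Transit Levy: 4.53% × 9,145.00 Cr = 414.27 Cr
Total withheld: 1,943.29 Cr + 442.62 Cr + 362.14 Cr + 414.27 Cr = 3,162.32 Cr
Net pay: 9,145.00 Cr − 3,162.32 Cr = 5,982.68 Cr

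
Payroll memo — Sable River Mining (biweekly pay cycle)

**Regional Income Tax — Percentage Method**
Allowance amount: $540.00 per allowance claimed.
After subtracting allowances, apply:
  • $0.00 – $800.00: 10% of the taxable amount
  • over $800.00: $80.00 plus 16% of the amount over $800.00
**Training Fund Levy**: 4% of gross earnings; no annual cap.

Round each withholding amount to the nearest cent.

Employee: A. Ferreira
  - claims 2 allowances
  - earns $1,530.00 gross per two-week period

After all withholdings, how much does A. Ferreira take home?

Regional Income Tax: taxable = $1,530.00 − 2×$540.00 = $450.00
  10% × $450.00 = $45.00
Training Fund Levy: 4% × $1,530.00 = $61.20
Total withheld: $45.00 + $61.20 = $106.20
Net pay: $1,530.00 − $106.20 = $1,423.80

$1,423.80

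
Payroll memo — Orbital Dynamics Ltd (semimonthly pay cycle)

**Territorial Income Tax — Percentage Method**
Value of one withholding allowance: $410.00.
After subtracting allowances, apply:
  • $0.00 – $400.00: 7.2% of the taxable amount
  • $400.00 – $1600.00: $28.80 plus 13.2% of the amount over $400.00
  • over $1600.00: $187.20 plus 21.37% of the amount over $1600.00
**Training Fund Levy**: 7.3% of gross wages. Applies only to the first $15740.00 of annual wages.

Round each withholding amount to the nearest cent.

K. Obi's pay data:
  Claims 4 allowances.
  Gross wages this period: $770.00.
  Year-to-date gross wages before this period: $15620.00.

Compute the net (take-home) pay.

Territorial Income Tax: taxable = $770.00 − 4×$410.00 = $-870.00
  Taxable ≤ 0 → $0.00
Training Fund Levy: cap $15740.00 − YTD $15620.00 = $120.00 subject; 7.3% × $120.00 = $8.76
Total withheld: $0.00 + $8.76 = $8.76
Net pay: $770.00 − $8.76 = $761.24

$761.24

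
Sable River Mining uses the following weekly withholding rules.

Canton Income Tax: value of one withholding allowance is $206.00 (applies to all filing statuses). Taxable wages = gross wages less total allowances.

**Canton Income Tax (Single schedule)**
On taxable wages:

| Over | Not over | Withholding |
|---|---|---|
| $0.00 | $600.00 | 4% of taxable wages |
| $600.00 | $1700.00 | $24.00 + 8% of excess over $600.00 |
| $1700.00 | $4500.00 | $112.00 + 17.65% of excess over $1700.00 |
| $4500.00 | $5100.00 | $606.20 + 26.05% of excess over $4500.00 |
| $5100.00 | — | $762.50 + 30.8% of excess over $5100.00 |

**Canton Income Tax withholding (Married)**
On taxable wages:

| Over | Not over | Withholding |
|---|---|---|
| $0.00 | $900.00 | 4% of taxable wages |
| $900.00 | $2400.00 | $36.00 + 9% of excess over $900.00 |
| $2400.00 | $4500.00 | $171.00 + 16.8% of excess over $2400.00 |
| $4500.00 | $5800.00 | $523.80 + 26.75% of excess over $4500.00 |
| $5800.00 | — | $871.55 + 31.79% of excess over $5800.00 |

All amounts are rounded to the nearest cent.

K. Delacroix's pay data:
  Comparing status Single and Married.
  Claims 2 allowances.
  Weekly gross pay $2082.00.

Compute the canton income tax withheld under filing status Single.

Canton Income Tax (Single): taxable = $2082.00 − 2×$206.00 = $1670.00
  $24.00 + 8% × ($1670.00 − $600.00) = $24.00 + 8% × $1070.00 = $109.60

$109.60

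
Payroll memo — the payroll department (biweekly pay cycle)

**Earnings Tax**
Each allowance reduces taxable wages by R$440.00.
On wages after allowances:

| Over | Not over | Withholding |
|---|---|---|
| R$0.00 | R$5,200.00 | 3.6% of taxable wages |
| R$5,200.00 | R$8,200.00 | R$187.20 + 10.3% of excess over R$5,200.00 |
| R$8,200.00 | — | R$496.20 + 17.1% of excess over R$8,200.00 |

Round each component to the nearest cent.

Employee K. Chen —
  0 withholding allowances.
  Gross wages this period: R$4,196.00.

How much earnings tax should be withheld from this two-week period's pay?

Earnings Tax: taxable = R$4,196.00
  3.6% × R$4,196.00 = R$151.06

R$151.06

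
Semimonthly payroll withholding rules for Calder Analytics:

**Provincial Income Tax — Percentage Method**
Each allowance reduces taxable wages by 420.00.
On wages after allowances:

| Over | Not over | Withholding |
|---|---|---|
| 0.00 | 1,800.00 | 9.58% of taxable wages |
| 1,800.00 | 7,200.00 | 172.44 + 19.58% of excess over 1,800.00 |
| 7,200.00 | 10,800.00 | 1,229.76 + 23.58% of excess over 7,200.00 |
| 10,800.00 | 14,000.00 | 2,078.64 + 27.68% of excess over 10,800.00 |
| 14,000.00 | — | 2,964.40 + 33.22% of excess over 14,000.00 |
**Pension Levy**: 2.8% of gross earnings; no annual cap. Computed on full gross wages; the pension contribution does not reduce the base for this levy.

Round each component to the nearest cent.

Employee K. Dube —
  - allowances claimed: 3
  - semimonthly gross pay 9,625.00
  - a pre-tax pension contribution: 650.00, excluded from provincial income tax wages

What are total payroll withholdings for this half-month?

1,620.70

Provincial Income Tax: taxable = 9,625.00 − 650.00 − 3×420.00 = 7,715.00
  1,229.76 + 23.58% × (7,715.00 − 7,200.00) = 1,229.76 + 23.58% × 515.00 = 1,351.20
Pension Levy: 2.8% × 9,625.00 = 269.50
Total: 1,351.20 + 269.50 = 1,620.70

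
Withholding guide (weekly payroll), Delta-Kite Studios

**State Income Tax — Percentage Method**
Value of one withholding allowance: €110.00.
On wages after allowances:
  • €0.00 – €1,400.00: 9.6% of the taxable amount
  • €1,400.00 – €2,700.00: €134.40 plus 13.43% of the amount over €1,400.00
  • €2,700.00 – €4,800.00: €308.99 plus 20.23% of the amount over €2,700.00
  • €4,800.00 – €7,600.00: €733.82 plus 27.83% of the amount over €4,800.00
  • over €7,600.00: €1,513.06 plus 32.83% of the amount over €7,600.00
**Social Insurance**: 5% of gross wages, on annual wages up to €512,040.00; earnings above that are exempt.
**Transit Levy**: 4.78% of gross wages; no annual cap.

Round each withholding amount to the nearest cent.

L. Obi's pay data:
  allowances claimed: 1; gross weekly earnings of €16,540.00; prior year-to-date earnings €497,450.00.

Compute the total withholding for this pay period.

State Income Tax: taxable = €16,540.00 − 1×€110.00 = €16,430.00
  €1,513.06 + 32.83% × (€16,430.00 − €7,600.00) = €1,513.06 + 32.83% × €8,830.00 = €4,411.95
Social Insurance: cap €512,040.00 − YTD €497,450.00 = €14,590.00 subject; 5% × €14,590.00 = €729.50
Transit Levy: 4.78% × €16,540.00 = €790.61
Total: €4,411.95 + €729.50 + €790.61 = €5,932.06

€5,932.06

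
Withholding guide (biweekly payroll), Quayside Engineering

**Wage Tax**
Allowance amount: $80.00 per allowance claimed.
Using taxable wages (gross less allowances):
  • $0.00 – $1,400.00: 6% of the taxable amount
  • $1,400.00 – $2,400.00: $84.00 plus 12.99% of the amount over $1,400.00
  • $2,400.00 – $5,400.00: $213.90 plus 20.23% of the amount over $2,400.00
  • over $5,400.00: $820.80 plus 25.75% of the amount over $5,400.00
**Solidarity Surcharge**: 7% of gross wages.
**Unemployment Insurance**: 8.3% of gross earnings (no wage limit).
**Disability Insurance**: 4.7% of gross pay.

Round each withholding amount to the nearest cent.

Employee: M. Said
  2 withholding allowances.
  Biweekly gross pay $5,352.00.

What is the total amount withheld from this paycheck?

Wage Tax: taxable = $5,352.00 − 2×$80.00 = $5,192.00
  $213.90 + 20.23% × ($5,192.00 − $2,400.00) = $213.90 + 20.23% × $2,792.00 = $778.72
Solidarity Surcharge: 7% × $5,352.00 = $374.64
Unemployment Insurance: 8.3% × $5,352.00 = $444.22
Disability Insurance: 4.7% × $5,352.00 = $251.54
Total: $778.72 + $374.64 + $444.22 + $251.54 = $1,849.12

$1,849.12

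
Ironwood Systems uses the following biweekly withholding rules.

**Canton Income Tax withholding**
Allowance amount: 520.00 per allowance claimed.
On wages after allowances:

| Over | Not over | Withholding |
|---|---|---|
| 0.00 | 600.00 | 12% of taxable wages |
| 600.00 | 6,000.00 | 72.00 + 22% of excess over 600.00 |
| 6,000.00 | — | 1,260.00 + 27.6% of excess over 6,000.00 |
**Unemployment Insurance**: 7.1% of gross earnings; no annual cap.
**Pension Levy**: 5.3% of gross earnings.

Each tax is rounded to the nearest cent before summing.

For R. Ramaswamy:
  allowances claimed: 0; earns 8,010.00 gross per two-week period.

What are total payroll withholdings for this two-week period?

2,808.00

Canton Income Tax: taxable = 8,010.00
  1,260.00 + 27.6% × (8,010.00 − 6,000.00) = 1,260.00 + 27.6% × 2,010.00 = 1,814.76
Unemployment Insurance: 7.1% × 8,010.00 = 568.71
Pension Levy: 5.3% × 8,010.00 = 424.53
Total: 1,814.76 + 568.71 + 424.53 = 2,808.00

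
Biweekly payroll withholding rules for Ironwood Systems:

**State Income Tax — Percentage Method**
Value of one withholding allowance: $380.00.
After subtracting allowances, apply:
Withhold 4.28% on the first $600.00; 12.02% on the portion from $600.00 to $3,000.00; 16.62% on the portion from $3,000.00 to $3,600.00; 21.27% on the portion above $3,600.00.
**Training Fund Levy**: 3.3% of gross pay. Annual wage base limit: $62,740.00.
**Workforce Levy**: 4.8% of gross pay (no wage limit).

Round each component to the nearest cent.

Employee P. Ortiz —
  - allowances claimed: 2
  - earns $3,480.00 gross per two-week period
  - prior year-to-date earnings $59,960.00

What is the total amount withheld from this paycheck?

$539.28

State Income Tax: taxable = $3,480.00 − 2×$380.00 = $2,720.00
  $25.68 + 12.02% × ($2,720.00 − $600.00) = $25.68 + 12.02% × $2,120.00 = $280.50
Training Fund Levy: cap $62,740.00 − YTD $59,960.00 = $2,780.00 subject; 3.3% × $2,780.00 = $91.74
Workforce Levy: 4.8% × $3,480.00 = $167.04
Total: $280.50 + $91.74 + $167.04 = $539.28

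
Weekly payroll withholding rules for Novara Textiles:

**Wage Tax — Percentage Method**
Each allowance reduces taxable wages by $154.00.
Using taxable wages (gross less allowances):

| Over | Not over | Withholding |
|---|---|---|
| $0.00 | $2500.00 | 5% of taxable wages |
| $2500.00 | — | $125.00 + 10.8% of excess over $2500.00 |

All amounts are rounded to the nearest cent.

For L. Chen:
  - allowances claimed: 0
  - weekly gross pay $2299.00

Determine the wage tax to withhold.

Wage Tax: taxable = $2299.00
  5% × $2299.00 = $114.95

$114.95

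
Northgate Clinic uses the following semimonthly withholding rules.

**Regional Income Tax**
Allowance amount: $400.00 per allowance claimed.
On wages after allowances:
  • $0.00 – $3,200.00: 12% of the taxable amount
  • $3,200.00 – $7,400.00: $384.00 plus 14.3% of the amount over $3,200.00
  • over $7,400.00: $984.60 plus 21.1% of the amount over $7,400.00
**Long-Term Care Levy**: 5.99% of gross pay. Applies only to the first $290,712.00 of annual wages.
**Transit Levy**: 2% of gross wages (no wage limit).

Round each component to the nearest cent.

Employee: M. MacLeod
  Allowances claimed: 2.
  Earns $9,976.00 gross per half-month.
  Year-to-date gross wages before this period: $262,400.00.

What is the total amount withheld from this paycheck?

Regional Income Tax: taxable = $9,976.00 − 2×$400.00 = $9,176.00
  $984.60 + 21.1% × ($9,176.00 − $7,400.00) = $984.60 + 21.1% × $1,776.00 = $1,359.34
Long-Term Care Levy: 5.99% × $9,976.00 = $597.56
Transit Levy: 2% × $9,976.00 = $199.52
Total: $1,359.34 + $597.56 + $199.52 = $2,156.42

$2,156.42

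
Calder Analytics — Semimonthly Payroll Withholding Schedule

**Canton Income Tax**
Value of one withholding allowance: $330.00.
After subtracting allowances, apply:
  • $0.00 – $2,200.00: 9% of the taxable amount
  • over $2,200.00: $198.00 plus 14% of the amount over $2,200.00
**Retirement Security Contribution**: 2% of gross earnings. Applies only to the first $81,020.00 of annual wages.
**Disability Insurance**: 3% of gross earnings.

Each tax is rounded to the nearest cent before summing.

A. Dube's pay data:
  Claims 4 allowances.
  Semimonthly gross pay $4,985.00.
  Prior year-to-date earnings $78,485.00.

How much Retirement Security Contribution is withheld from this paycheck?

Retirement Security Contribution: cap $81,020.00 − YTD $78,485.00 = $2,535.00 subject; 2% × $2,535.00 = $50.70

$50.70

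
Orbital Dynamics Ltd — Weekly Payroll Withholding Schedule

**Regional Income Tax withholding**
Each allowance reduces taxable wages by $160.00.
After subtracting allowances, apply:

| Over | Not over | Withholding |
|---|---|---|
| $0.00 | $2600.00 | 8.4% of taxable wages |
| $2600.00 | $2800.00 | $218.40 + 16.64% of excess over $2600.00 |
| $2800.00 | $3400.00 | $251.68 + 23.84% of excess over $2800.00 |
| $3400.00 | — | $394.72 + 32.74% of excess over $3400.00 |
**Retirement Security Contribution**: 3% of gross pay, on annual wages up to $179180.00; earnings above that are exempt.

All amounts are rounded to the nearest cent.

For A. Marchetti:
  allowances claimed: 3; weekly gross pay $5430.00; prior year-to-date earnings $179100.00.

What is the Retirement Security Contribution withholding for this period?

Retirement Security Contribution: cap $179180.00 − YTD $179100.00 = $80.00 subject; 3% × $80.00 = $2.40

$2.40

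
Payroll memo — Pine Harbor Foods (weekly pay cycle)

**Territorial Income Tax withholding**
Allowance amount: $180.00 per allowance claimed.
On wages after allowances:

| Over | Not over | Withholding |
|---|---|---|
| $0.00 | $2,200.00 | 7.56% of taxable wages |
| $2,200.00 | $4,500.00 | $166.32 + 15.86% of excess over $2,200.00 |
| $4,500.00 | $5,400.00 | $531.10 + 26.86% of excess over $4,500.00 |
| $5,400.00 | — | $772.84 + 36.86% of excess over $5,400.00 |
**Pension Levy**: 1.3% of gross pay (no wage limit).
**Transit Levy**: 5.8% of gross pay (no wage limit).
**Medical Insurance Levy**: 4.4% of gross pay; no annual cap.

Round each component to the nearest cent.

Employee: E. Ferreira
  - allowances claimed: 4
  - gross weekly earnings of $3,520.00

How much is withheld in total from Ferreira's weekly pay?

Territorial Income Tax: taxable = $3,520.00 − 4×$180.00 = $2,800.00
  $166.32 + 15.86% × ($2,800.00 − $2,200.00) = $166.32 + 15.86% × $600.00 = $261.48
Pension Levy: 1.3% × $3,520.00 = $45.76
Transit Levy: 5.8% × $3,520.00 = $204.16
Medical Insurance Levy: 4.4% × $3,520.00 = $154.88
Total: $261.48 + $45.76 + $204.16 + $154.88 = $666.28

$666.28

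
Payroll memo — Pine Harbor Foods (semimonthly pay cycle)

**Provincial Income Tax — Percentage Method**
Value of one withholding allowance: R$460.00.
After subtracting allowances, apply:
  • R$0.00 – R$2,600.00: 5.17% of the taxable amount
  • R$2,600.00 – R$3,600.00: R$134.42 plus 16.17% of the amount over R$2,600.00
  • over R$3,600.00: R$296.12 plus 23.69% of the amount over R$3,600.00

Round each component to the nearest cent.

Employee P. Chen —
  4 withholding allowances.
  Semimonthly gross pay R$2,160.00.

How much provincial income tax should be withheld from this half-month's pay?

Provincial Income Tax: taxable = R$2,160.00 − 4×R$460.00 = R$320.00
  5.17% × R$320.00 = R$16.54

R$16.54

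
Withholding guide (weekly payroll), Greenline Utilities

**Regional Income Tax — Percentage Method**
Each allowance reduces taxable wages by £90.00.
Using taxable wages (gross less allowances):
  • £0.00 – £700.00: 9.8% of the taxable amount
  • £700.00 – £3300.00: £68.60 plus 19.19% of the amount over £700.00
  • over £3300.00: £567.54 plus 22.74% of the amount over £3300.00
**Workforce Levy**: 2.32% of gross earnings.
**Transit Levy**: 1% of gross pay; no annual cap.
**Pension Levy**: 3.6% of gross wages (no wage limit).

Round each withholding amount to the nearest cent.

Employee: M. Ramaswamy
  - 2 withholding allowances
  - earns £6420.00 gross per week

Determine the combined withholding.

Regional Income Tax: taxable = £6420.00 − 2×£90.00 = £6240.00
  £567.54 + 22.74% × (£6240.00 − £3300.00) = £567.54 + 22.74% × £2940.00 = £1236.10
Workforce Levy: 2.32% × £6420.00 = £148.94
Transit Levy: 1% × £6420.00 = £64.20
Pension Levy: 3.6% × £6420.00 = £231.12
Total: £1236.10 + £148.94 + £64.20 + £231.12 = £1680.36

£1680.36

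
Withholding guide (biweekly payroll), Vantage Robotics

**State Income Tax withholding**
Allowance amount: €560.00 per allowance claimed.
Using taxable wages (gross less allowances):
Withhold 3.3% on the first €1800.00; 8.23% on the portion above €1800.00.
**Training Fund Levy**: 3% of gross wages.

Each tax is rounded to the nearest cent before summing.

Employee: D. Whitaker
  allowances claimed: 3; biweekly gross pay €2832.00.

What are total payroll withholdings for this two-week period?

€122.98

State Income Tax: taxable = €2832.00 − 3×€560.00 = €1152.00
  3.3% × €1152.00 = €38.02
Training Fund Levy: 3% × €2832.00 = €84.96
Total: €38.02 + €84.96 = €122.98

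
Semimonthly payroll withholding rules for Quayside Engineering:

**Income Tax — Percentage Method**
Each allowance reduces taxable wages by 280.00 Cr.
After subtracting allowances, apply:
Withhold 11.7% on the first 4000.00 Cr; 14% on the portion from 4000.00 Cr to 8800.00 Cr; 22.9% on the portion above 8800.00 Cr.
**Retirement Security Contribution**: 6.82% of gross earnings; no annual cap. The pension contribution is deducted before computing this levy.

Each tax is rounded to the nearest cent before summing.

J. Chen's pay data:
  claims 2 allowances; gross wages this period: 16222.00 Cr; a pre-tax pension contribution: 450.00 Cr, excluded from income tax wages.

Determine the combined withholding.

3684.00 Cr

Income Tax: taxable = 16222.00 Cr − 450.00 Cr − 2×280.00 Cr = 15212.00 Cr
  1140.00 Cr + 22.9% × (15212.00 Cr − 8800.00 Cr) = 1140.00 Cr + 22.9% × 6412.00 Cr = 2608.35 Cr
Retirement Security Contribution: 6.82% × 15772.00 Cr = 1075.65 Cr
Total: 2608.35 Cr + 1075.65 Cr = 3684.00 Cr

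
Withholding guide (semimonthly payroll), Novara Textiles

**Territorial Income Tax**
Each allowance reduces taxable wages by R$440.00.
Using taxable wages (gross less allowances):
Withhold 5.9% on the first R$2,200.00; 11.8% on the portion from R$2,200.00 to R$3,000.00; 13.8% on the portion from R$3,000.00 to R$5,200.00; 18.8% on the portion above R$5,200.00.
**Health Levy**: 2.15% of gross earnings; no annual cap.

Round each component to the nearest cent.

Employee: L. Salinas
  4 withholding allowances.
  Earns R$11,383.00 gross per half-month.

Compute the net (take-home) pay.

R$9,778.95

Territorial Income Tax: taxable = R$11,383.00 − 4×R$440.00 = R$9,623.00
  R$527.80 + 18.8% × (R$9,623.00 − R$5,200.00) = R$527.80 + 18.8% × R$4,423.00 = R$1,359.32
Health Levy: 2.15% × R$11,383.00 = R$244.73
Total withheld: R$1,359.32 + R$244.73 = R$1,604.05
Net pay: R$11,383.00 − R$1,604.05 = R$9,778.95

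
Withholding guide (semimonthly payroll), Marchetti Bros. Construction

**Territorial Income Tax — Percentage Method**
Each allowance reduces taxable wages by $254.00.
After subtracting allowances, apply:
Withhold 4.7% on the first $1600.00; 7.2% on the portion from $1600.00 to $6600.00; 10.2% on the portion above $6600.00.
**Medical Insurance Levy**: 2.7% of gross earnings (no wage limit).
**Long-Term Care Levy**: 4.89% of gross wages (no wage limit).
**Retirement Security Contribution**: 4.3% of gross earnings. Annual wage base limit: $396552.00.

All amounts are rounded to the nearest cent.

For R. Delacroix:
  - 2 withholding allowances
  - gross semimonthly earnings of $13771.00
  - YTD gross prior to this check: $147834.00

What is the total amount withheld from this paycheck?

$2752.20

Territorial Income Tax: taxable = $13771.00 − 2×$254.00 = $13263.00
  $435.20 + 10.2% × ($13263.00 − $6600.00) = $435.20 + 10.2% × $6663.00 = $1114.83
Medical Insurance Levy: 2.7% × $13771.00 = $371.82
Long-Term Care Levy: 4.89% × $13771.00 = $673.40
Retirement Security Contribution: 4.3% × $13771.00 = $592.15
Total: $1114.83 + $371.82 + $673.40 + $592.15 = $2752.20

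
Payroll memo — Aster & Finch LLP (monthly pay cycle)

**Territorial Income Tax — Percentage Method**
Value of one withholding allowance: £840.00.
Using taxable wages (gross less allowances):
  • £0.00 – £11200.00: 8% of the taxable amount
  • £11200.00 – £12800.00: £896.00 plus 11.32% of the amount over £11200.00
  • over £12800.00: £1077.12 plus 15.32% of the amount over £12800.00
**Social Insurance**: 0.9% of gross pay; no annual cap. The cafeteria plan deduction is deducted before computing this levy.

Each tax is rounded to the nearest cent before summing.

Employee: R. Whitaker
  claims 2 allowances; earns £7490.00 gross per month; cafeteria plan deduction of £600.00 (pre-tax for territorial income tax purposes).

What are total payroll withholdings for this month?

£478.81

Territorial Income Tax: taxable = £7490.00 − £600.00 − 2×£840.00 = £5210.00
  8% × £5210.00 = £416.80
Social Insurance: 0.9% × £6890.00 = £62.01
Total: £416.80 + £62.01 = £478.81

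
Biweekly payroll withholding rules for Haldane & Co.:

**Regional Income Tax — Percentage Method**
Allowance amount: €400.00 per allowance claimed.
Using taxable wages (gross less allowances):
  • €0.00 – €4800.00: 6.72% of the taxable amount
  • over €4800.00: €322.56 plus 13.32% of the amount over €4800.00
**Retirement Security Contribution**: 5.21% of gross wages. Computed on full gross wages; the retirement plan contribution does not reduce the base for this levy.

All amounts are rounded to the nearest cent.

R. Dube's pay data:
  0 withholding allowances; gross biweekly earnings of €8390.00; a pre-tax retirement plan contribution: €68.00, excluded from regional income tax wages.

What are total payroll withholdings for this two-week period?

€1228.81

Regional Income Tax: taxable = €8390.00 − €68.00 = €8322.00
  €322.56 + 13.32% × (€8322.00 − €4800.00) = €322.56 + 13.32% × €3522.00 = €791.69
Retirement Security Contribution: 5.21% × €8390.00 = €437.12
Total: €791.69 + €437.12 = €1228.81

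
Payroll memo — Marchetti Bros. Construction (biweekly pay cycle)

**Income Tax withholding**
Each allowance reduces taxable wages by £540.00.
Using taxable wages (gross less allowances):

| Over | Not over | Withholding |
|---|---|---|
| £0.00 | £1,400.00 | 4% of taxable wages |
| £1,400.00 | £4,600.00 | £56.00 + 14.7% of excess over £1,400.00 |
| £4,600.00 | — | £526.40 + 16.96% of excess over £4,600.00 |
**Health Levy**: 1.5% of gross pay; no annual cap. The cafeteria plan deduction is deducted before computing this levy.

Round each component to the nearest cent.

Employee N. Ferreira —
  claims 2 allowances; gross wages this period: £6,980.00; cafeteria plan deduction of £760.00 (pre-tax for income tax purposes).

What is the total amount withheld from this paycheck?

Income Tax: taxable = £6,980.00 − £760.00 − 2×£540.00 = £5,140.00
  £526.40 + 16.96% × (£5,140.00 − £4,600.00) = £526.40 + 16.96% × £540.00 = £617.98
Health Levy: 1.5% × £6,220.00 = £93.30
Total: £617.98 + £93.30 = £711.28

£711.28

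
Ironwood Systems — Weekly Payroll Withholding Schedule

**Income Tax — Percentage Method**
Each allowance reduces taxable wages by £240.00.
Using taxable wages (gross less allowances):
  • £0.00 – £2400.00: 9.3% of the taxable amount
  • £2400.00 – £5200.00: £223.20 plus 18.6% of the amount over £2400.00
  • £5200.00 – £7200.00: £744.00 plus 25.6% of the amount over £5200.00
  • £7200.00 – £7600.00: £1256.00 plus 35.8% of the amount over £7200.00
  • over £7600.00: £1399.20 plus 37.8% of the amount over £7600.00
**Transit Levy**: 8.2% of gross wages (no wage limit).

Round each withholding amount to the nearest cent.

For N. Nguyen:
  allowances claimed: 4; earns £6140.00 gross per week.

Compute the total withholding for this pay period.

Income Tax: taxable = £6140.00 − 4×£240.00 = £5180.00
  £223.20 + 18.6% × (£5180.00 − £2400.00) = £223.20 + 18.6% × £2780.00 = £740.28
Transit Levy: 8.2% × £6140.00 = £503.48
Total: £740.28 + £503.48 = £1243.76

£1243.76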